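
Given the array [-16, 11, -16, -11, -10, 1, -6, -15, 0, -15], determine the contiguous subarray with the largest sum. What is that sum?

Using Kadane's algorithm on [-16, 11, -16, -11, -10, 1, -6, -15, 0, -15]:

Scanning through the array:
Position 1 (value 11): max_ending_here = 11, max_so_far = 11
Position 2 (value -16): max_ending_here = -5, max_so_far = 11
Position 3 (value -11): max_ending_here = -11, max_so_far = 11
Position 4 (value -10): max_ending_here = -10, max_so_far = 11
Position 5 (value 1): max_ending_here = 1, max_so_far = 11
Position 6 (value -6): max_ending_here = -5, max_so_far = 11
Position 7 (value -15): max_ending_here = -15, max_so_far = 11
Position 8 (value 0): max_ending_here = 0, max_so_far = 11
Position 9 (value -15): max_ending_here = -15, max_so_far = 11

Maximum subarray: [11]
Maximum sum: 11

The maximum subarray is [11] with sum 11. This subarray runs from index 1 to index 1.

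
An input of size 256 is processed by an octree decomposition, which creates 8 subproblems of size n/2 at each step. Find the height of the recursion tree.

For divide and conquer with division factor 2:

Problem sizes at each level:
Level 0: 256
Level 1: 128
Level 2: 64
Level 3: 32
Level 4: 16
Level 5: 8
Level 6: 4
Level 7: 2
Level 8: 1

The root is level 0 and the size-1 base case is level 8 (the tree spans levels 0 through 8, i.e. 9 levels counting the root), so the depth is the number of divisions: log_2(256) = 8

The recursion tree depth is log_2(256) = 8. At each level, the problem size is divided by 2, so it takes 8 divisions to reduce to a base case of size 1. The algorithm makes 8 recursive calls at each level.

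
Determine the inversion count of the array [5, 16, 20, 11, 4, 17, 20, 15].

Finding inversions in [5, 16, 20, 11, 4, 17, 20, 15]:

(0, 4): arr[0]=5 > arr[4]=4
(1, 3): arr[1]=16 > arr[3]=11
(1, 4): arr[1]=16 > arr[4]=4
(1, 7): arr[1]=16 > arr[7]=15
(2, 3): arr[2]=20 > arr[3]=11
(2, 4): arr[2]=20 > arr[4]=4
(2, 5): arr[2]=20 > arr[5]=17
(2, 7): arr[2]=20 > arr[7]=15
(3, 4): arr[3]=11 > arr[4]=4
(5, 7): arr[5]=17 > arr[7]=15
(6, 7): arr[6]=20 > arr[7]=15

Total inversions: 11

The array has 11 inversion(s): (0,4), (1,3), (1,4), (1,7), (2,3), (2,4), (2,5), (2,7), (3,4), (5,7), (6,7). Each pair (i,j) satisfies i < j and arr[i] > arr[j].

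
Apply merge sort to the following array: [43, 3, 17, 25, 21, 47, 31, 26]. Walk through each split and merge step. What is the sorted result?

Merge sort trace:

Split: [43, 3, 17, 25, 21, 47, 31, 26] -> [43, 3, 17, 25] and [21, 47, 31, 26]
  Split: [43, 3, 17, 25] -> [43, 3] and [17, 25]
    Split: [43, 3] -> [43] and [3]
    Merge: [43] + [3] -> [3, 43]
    Split: [17, 25] -> [17] and [25]
    Merge: [17] + [25] -> [17, 25]
  Merge: [3, 43] + [17, 25] -> [3, 17, 25, 43]
  Split: [21, 47, 31, 26] -> [21, 47] and [31, 26]
    Split: [21, 47] -> [21] and [47]
    Merge: [21] + [47] -> [21, 47]
    Split: [31, 26] -> [31] and [26]
    Merge: [31] + [26] -> [26, 31]
  Merge: [21, 47] + [26, 31] -> [21, 26, 31, 47]
Merge: [3, 17, 25, 43] + [21, 26, 31, 47] -> [3, 17, 21, 25, 26, 31, 43, 47]

Final sorted array: [3, 17, 21, 25, 26, 31, 43, 47]

The merge sort proceeds by recursively splitting the array and merging sorted halves.
After all merges, the sorted array is [3, 17, 21, 25, 26, 31, 43, 47].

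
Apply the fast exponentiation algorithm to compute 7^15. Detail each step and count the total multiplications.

Computing 7^15 by squaring (build up from 7^1; each line after the first costs one multiplication):

7^1 = 7
7^2 = (7^1)^2 = 7^2 = 49
7^3 = 7 * 7^2 = 7 * 49 = 343
7^6 = (7^3)^2 = 343^2 = 117649
7^7 = 7 * 7^6 = 7 * 117649 = 823543
7^14 = (7^7)^2 = 823543^2 = 678223072849
7^15 = 7 * 7^14 = 7 * 678223072849 = 4747561509943

Result: 4747561509943
Multiplications needed: 6 (6 lines after 7^1)

7^15 = 4747561509943. Using exponentiation by squaring, this requires 6 multiplications. The key idea: if the exponent is even, square the half-power; if odd, multiply by the base once.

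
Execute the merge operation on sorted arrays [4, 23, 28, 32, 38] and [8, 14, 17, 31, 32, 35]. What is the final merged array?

Merging process:

Compare 4 vs 8: take 4 from left. Merged: [4]
Compare 23 vs 8: take 8 from right. Merged: [4, 8]
Compare 23 vs 14: take 14 from right. Merged: [4, 8, 14]
Compare 23 vs 17: take 17 from right. Merged: [4, 8, 14, 17]
Compare 23 vs 31: take 23 from left. Merged: [4, 8, 14, 17, 23]
Compare 28 vs 31: take 28 from left. Merged: [4, 8, 14, 17, 23, 28]
Compare 32 vs 31: take 31 from right. Merged: [4, 8, 14, 17, 23, 28, 31]
Compare 32 vs 32: take 32 from left. Merged: [4, 8, 14, 17, 23, 28, 31, 32]
Compare 38 vs 32: take 32 from right. Merged: [4, 8, 14, 17, 23, 28, 31, 32, 32]
Compare 38 vs 35: take 35 from right. Merged: [4, 8, 14, 17, 23, 28, 31, 32, 32, 35]
Append remaining from left: [38]. Merged: [4, 8, 14, 17, 23, 28, 31, 32, 32, 35, 38]

Final merged array: [4, 8, 14, 17, 23, 28, 31, 32, 32, 35, 38]
Total comparisons: 10

The merged array is [4, 8, 14, 17, 23, 28, 31, 32, 32, 35, 38], requiring 10 comparisons. The merge step runs in O(n) time where n is the total number of elements.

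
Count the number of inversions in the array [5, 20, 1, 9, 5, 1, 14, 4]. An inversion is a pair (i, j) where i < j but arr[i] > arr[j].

Finding inversions in [5, 20, 1, 9, 5, 1, 14, 4]:

(0, 2): arr[0]=5 > arr[2]=1
(0, 5): arr[0]=5 > arr[5]=1
(0, 7): arr[0]=5 > arr[7]=4
(1, 2): arr[1]=20 > arr[2]=1
(1, 3): arr[1]=20 > arr[3]=9
(1, 4): arr[1]=20 > arr[4]=5
(1, 5): arr[1]=20 > arr[5]=1
(1, 6): arr[1]=20 > arr[6]=14
(1, 7): arr[1]=20 > arr[7]=4
(3, 4): arr[3]=9 > arr[4]=5
(3, 5): arr[3]=9 > arr[5]=1
(3, 7): arr[3]=9 > arr[7]=4
(4, 5): arr[4]=5 > arr[5]=1
(4, 7): arr[4]=5 > arr[7]=4
(6, 7): arr[6]=14 > arr[7]=4

Total inversions: 15

The array has 15 inversion(s): (0,2), (0,5), (0,7), (1,2), (1,3), (1,4), (1,5), (1,6), (1,7), (3,4), (3,5), (3,7), (4,5), (4,7), (6,7). Each pair (i,j) satisfies i < j and arr[i] > arr[j].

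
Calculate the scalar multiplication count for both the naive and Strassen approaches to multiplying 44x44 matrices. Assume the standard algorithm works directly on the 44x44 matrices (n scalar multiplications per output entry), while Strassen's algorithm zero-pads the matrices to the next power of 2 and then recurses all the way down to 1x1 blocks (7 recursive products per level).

Matrix multiplication for 44x44 matrices:

Strassen's algorithm requires power-of-2 dimensions. Pad 44x44 to 64x64 (next power of 2).

Standard algorithm: 44^3 = 85184 multiplications
Strassen's algorithm: 7^(log2(64)) = 7^6 = 117649 multiplications
Difference: 85184 - 117649 = -32465 (Strassen uses MORE here due to padding overhead — for small or just-over-power-of-2 n, padding can outweigh the per-level savings)

Standard: 85184 multiplications (44^3). Strassen: 117649 multiplications (7^6, after padding to 64x64). Strassen reduces 8 recursive multiplications to 7 at each level.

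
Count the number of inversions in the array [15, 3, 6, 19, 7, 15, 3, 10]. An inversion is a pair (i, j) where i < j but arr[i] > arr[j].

Finding inversions in [15, 3, 6, 19, 7, 15, 3, 10]:

(0, 1): arr[0]=15 > arr[1]=3
(0, 2): arr[0]=15 > arr[2]=6
(0, 4): arr[0]=15 > arr[4]=7
(0, 6): arr[0]=15 > arr[6]=3
(0, 7): arr[0]=15 > arr[7]=10
(2, 6): arr[2]=6 > arr[6]=3
(3, 4): arr[3]=19 > arr[4]=7
(3, 5): arr[3]=19 > arr[5]=15
(3, 6): arr[3]=19 > arr[6]=3
(3, 7): arr[3]=19 > arr[7]=10
(4, 6): arr[4]=7 > arr[6]=3
(5, 6): arr[5]=15 > arr[6]=3
(5, 7): arr[5]=15 > arr[7]=10

Total inversions: 13

The array has 13 inversion(s): (0,1), (0,2), (0,4), (0,6), (0,7), (2,6), (3,4), (3,5), (3,6), (3,7), (4,6), (5,6), (5,7). Each pair (i,j) satisfies i < j and arr[i] > arr[j].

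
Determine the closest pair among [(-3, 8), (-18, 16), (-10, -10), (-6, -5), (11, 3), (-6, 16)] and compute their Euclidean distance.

Computing all pairwise distances among 6 points:

d((-3, 8), (-18, 16)) = 17.0
d((-3, 8), (-10, -10)) = 19.3132
d((-3, 8), (-6, -5)) = 13.3417
d((-3, 8), (11, 3)) = 14.8661
d((-3, 8), (-6, 16)) = 8.544
d((-18, 16), (-10, -10)) = 27.2029
d((-18, 16), (-6, -5)) = 24.1868
d((-18, 16), (11, 3)) = 31.7805
d((-18, 16), (-6, 16)) = 12.0
d((-10, -10), (-6, -5)) = 6.4031 <-- minimum
d((-10, -10), (11, 3)) = 24.6982
d((-10, -10), (-6, 16)) = 26.3059
d((-6, -5), (11, 3)) = 18.7883
d((-6, -5), (-6, 16)) = 21.0
d((11, 3), (-6, 16)) = 21.4009

Closest pair: (-10, -10) and (-6, -5) with distance 6.4031

The closest pair is (-10, -10) and (-6, -5) with Euclidean distance 6.4031. For 6 points, brute-force pairwise comparison is shown above. For large n, the divide-and-conquer algorithm (sort by x, recurse on halves, check the dividing strip) achieves O(n log n).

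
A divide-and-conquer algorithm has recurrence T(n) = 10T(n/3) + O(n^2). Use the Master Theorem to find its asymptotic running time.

Master Theorem for T(n) = 10T(n/3) + O(n^2):

a = 10, b = 3, c = 2
log_b(a) = log_3(10) = 2.0959

Case 1: c = 2 < log_3(10) = 2.0959
T(n) = O(n^(log_3 10))

For T(n) = 10T(n/3) + O(n^2): log_3(10) = 2.0959. This is Case 1 of the Master Theorem (c < log_b(a), work dominated by leaves), giving O(n^(log_3 10)).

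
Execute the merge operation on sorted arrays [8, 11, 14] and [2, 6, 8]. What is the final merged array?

Merging process:

Compare 8 vs 2: take 2 from right. Merged: [2]
Compare 8 vs 6: take 6 from right. Merged: [2, 6]
Compare 8 vs 8: take 8 from left. Merged: [2, 6, 8]
Compare 11 vs 8: take 8 from right. Merged: [2, 6, 8, 8]
Append remaining from left: [11, 14]. Merged: [2, 6, 8, 8, 11, 14]

Final merged array: [2, 6, 8, 8, 11, 14]
Total comparisons: 4

The merged array is [2, 6, 8, 8, 11, 14], requiring 4 comparisons. The merge step runs in O(n) time where n is the total number of elements.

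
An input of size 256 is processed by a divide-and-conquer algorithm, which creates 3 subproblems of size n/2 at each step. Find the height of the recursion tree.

For divide and conquer with division factor 2:

Problem sizes at each level:
Level 0: 256
Level 1: 128
Level 2: 64
Level 3: 32
Level 4: 16
Level 5: 8
Level 6: 4
Level 7: 2
Level 8: 1

The root is level 0 and the size-1 base case is level 8 (the tree spans levels 0 through 8, i.e. 9 levels counting the root), so the depth is the number of divisions: log_2(256) = 8

The recursion tree depth is log_2(256) = 8. At each level, the problem size is divided by 2, so it takes 8 divisions to reduce to a base case of size 1. The algorithm makes 3 recursive calls at each level.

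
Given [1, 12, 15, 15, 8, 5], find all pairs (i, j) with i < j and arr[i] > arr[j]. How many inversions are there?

Finding inversions in [1, 12, 15, 15, 8, 5]:

(1, 4): arr[1]=12 > arr[4]=8
(1, 5): arr[1]=12 > arr[5]=5
(2, 4): arr[2]=15 > arr[4]=8
(2, 5): arr[2]=15 > arr[5]=5
(3, 4): arr[3]=15 > arr[4]=8
(3, 5): arr[3]=15 > arr[5]=5
(4, 5): arr[4]=8 > arr[5]=5

Total inversions: 7

The array has 7 inversion(s): (1,4), (1,5), (2,4), (2,5), (3,4), (3,5), (4,5). Each pair (i,j) satisfies i < j and arr[i] > arr[j].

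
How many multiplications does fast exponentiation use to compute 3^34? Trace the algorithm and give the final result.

Computing 3^34 by squaring (build up from 3^1; each line after the first costs one multiplication):

3^1 = 3
3^2 = (3^1)^2 = 3^2 = 9
3^4 = (3^2)^2 = 9^2 = 81
3^8 = (3^4)^2 = 81^2 = 6561
3^16 = (3^8)^2 = 6561^2 = 43046721
3^17 = 3 * 3^16 = 3 * 43046721 = 129140163
3^34 = (3^17)^2 = 129140163^2 = 16677181699666569

Result: 16677181699666569
Multiplications needed: 6 (6 lines after 3^1)

3^34 = 16677181699666569. Using exponentiation by squaring, this requires 6 multiplications. The key idea: if the exponent is even, square the half-power; if odd, multiply by the base once.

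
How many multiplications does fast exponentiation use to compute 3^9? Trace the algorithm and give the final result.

Computing 3^9 by squaring (build up from 3^1; each line after the first costs one multiplication):

3^1 = 3
3^2 = (3^1)^2 = 3^2 = 9
3^4 = (3^2)^2 = 9^2 = 81
3^8 = (3^4)^2 = 81^2 = 6561
3^9 = 3 * 3^8 = 3 * 6561 = 19683

Result: 19683
Multiplications needed: 4 (4 lines after 3^1)

3^9 = 19683. Using exponentiation by squaring, this requires 4 multiplications. The key idea: if the exponent is even, square the half-power; if odd, multiply by the base once.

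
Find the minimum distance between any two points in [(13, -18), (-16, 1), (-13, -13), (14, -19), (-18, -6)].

Computing all pairwise distances among 5 points:

d((13, -18), (-16, 1)) = 34.6699
d((13, -18), (-13, -13)) = 26.4764
d((13, -18), (14, -19)) = 1.4142 <-- minimum
d((13, -18), (-18, -6)) = 33.2415
d((-16, 1), (-13, -13)) = 14.3178
d((-16, 1), (14, -19)) = 36.0555
d((-16, 1), (-18, -6)) = 7.2801
d((-13, -13), (14, -19)) = 27.6586
d((-13, -13), (-18, -6)) = 8.6023
d((14, -19), (-18, -6)) = 34.5398

Closest pair: (13, -18) and (14, -19) with distance 1.4142

The closest pair is (13, -18) and (14, -19) with Euclidean distance 1.4142. For 5 points, brute-force pairwise comparison is shown above. For large n, the divide-and-conquer algorithm (sort by x, recurse on halves, check the dividing strip) achieves O(n log n).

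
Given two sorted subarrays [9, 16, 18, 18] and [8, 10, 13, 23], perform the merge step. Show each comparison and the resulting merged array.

Merging process:

Compare 9 vs 8: take 8 from right. Merged: [8]
Compare 9 vs 10: take 9 from left. Merged: [8, 9]
Compare 16 vs 10: take 10 from right. Merged: [8, 9, 10]
Compare 16 vs 13: take 13 from right. Merged: [8, 9, 10, 13]
Compare 16 vs 23: take 16 from left. Merged: [8, 9, 10, 13, 16]
Compare 18 vs 23: take 18 from left. Merged: [8, 9, 10, 13, 16, 18]
Compare 18 vs 23: take 18 from left. Merged: [8, 9, 10, 13, 16, 18, 18]
Append remaining from right: [23]. Merged: [8, 9, 10, 13, 16, 18, 18, 23]

Final merged array: [8, 9, 10, 13, 16, 18, 18, 23]
Total comparisons: 7

The merged array is [8, 9, 10, 13, 16, 18, 18, 23], requiring 7 comparisons. The merge step runs in O(n) time where n is the total number of elements.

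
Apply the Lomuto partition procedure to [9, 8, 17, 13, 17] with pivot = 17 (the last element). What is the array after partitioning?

Lomuto partition with pivot = 17:

Initial array: [9, 8, 17, 13, 17]

arr[0]=9 <= 17: swap with position 0, array becomes [9, 8, 17, 13, 17]
arr[1]=8 <= 17: swap with position 1, array becomes [9, 8, 17, 13, 17]
arr[2]=17 <= 17: swap with position 2, array becomes [9, 8, 17, 13, 17]
arr[3]=13 <= 17: swap with position 3, array becomes [9, 8, 17, 13, 17]

Place pivot at position 4: [9, 8, 17, 13, 17]
Pivot position: 4

After partitioning with pivot 17, the array becomes [9, 8, 17, 13, 17]. The pivot is placed at index 4. All elements to the left of the pivot are <= 17, and all elements to the right are > 17.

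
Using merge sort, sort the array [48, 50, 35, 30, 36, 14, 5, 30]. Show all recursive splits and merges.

Merge sort trace:

Split: [48, 50, 35, 30, 36, 14, 5, 30] -> [48, 50, 35, 30] and [36, 14, 5, 30]
  Split: [48, 50, 35, 30] -> [48, 50] and [35, 30]
    Split: [48, 50] -> [48] and [50]
    Merge: [48] + [50] -> [48, 50]
    Split: [35, 30] -> [35] and [30]
    Merge: [35] + [30] -> [30, 35]
  Merge: [48, 50] + [30, 35] -> [30, 35, 48, 50]
  Split: [36, 14, 5, 30] -> [36, 14] and [5, 30]
    Split: [36, 14] -> [36] and [14]
    Merge: [36] + [14] -> [14, 36]
    Split: [5, 30] -> [5] and [30]
    Merge: [5] + [30] -> [5, 30]
  Merge: [14, 36] + [5, 30] -> [5, 14, 30, 36]
Merge: [30, 35, 48, 50] + [5, 14, 30, 36] -> [5, 14, 30, 30, 35, 36, 48, 50]

Final sorted array: [5, 14, 30, 30, 35, 36, 48, 50]

The merge sort proceeds by recursively splitting the array and merging sorted halves.
After all merges, the sorted array is [5, 14, 30, 30, 35, 36, 48, 50].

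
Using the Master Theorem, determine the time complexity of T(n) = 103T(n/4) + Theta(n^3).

Master Theorem for T(n) = 103T(n/4) + O(n^3):

a = 103, b = 4, c = 3
log_b(a) = log_4(103) = 3.3433

Case 1: c = 3 < log_4(103) = 3.3433
T(n) = O(n^(log_4 103))

For T(n) = 103T(n/4) + O(n^3): log_4(103) = 3.3433. This is Case 1 of the Master Theorem (c < log_b(a), work dominated by leaves), giving O(n^(log_4 103)).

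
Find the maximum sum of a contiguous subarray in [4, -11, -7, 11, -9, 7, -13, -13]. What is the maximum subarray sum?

Using Kadane's algorithm on [4, -11, -7, 11, -9, 7, -13, -13]:

Scanning through the array:
Position 1 (value -11): max_ending_here = -7, max_so_far = 4
Position 2 (value -7): max_ending_here = -7, max_so_far = 4
Position 3 (value 11): max_ending_here = 11, max_so_far = 11
Position 4 (value -9): max_ending_here = 2, max_so_far = 11
Position 5 (value 7): max_ending_here = 9, max_so_far = 11
Position 6 (value -13): max_ending_here = -4, max_so_far = 11
Position 7 (value -13): max_ending_here = -13, max_so_far = 11

Maximum subarray: [11]
Maximum sum: 11

The maximum subarray is [11] with sum 11. This subarray runs from index 3 to index 3.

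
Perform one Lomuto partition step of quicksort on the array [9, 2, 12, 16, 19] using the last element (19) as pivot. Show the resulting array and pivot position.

Lomuto partition with pivot = 19:

Initial array: [9, 2, 12, 16, 19]

arr[0]=9 <= 19: swap with position 0, array becomes [9, 2, 12, 16, 19]
arr[1]=2 <= 19: swap with position 1, array becomes [9, 2, 12, 16, 19]
arr[2]=12 <= 19: swap with position 2, array becomes [9, 2, 12, 16, 19]
arr[3]=16 <= 19: swap with position 3, array becomes [9, 2, 12, 16, 19]

Place pivot at position 4: [9, 2, 12, 16, 19]
Pivot position: 4

After partitioning with pivot 19, the array becomes [9, 2, 12, 16, 19]. The pivot is placed at index 4. All elements to the left of the pivot are <= 19, and all elements to the right are > 19.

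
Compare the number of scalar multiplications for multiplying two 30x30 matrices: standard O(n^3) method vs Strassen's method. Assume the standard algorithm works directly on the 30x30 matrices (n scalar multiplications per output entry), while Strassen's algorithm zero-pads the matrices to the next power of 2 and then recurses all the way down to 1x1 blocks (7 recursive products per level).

Matrix multiplication for 30x30 matrices:

Strassen's algorithm requires power-of-2 dimensions. Pad 30x30 to 32x32 (next power of 2).

Standard algorithm: 30^3 = 27000 multiplications
Strassen's algorithm: 7^(log2(32)) = 7^5 = 16807 multiplications
Savings: 27000 - 16807 = 10193 multiplications

Standard: 27000 multiplications (30^3). Strassen: 16807 multiplications (7^5, after padding to 32x32). Strassen reduces 8 recursive multiplications to 7 at each level.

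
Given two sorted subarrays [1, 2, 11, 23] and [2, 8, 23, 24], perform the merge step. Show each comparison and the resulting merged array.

Merging process:

Compare 1 vs 2: take 1 from left. Merged: [1]
Compare 2 vs 2: take 2 from left. Merged: [1, 2]
Compare 11 vs 2: take 2 from right. Merged: [1, 2, 2]
Compare 11 vs 8: take 8 from right. Merged: [1, 2, 2, 8]
Compare 11 vs 23: take 11 from left. Merged: [1, 2, 2, 8, 11]
Compare 23 vs 23: take 23 from left. Merged: [1, 2, 2, 8, 11, 23]
Append remaining from right: [23, 24]. Merged: [1, 2, 2, 8, 11, 23, 23, 24]

Final merged array: [1, 2, 2, 8, 11, 23, 23, 24]
Total comparisons: 6

The merged array is [1, 2, 2, 8, 11, 23, 23, 24], requiring 6 comparisons. The merge step runs in O(n) time where n is the total number of elements.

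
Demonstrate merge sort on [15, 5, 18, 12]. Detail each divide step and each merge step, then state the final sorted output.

Merge sort trace:

Split: [15, 5, 18, 12] -> [15, 5] and [18, 12]
  Split: [15, 5] -> [15] and [5]
  Merge: [15] + [5] -> [5, 15]
  Split: [18, 12] -> [18] and [12]
  Merge: [18] + [12] -> [12, 18]
Merge: [5, 15] + [12, 18] -> [5, 12, 15, 18]

Final sorted array: [5, 12, 15, 18]

The merge sort proceeds by recursively splitting the array and merging sorted halves.
After all merges, the sorted array is [5, 12, 15, 18].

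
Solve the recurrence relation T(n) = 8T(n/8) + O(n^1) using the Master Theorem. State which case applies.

Master Theorem for T(n) = 8T(n/8) + O(n^1):

a = 8, b = 8, c = 1
log_b(a) = log_8(8) = 1.0000

Case 2: c = 1 = log_8(8) = 1.0000
T(n) = O(n^1 log n) = O(n log n)

For T(n) = 8T(n/8) + O(n^1): log_8(8) = 1.0000. This is Case 2 of the Master Theorem (c = log_b(a), equal work at all levels), giving O(n log n).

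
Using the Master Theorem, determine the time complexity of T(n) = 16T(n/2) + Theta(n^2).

Master Theorem for T(n) = 16T(n/2) + O(n^2):

a = 16, b = 2, c = 2
log_b(a) = log_2(16) = 4.0000

Case 1: c = 2 < log_2(16) = 4.0000
T(n) = O(n^(log_2 16)) = O(n^4)

For T(n) = 16T(n/2) + O(n^2): log_2(16) = 4.0000. This is Case 1 of the Master Theorem (c < log_b(a), work dominated by leaves), giving O(n^4).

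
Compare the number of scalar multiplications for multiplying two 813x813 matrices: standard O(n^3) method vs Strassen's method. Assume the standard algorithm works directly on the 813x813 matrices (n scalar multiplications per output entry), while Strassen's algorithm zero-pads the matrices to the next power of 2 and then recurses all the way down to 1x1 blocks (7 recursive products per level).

Matrix multiplication for 813x813 matrices:

Strassen's algorithm requires power-of-2 dimensions. Pad 813x813 to 1024x1024 (next power of 2).

Standard algorithm: 813^3 = 537367797 multiplications
Strassen's algorithm: 7^(log2(1024)) = 7^10 = 282475249 multiplications
Savings: 537367797 - 282475249 = 254892548 multiplications

Standard: 537367797 multiplications (813^3). Strassen: 282475249 multiplications (7^10, after padding to 1024x1024). Strassen reduces 8 recursive multiplications to 7 at each level.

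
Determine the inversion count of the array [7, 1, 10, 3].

Finding inversions in [7, 1, 10, 3]:

(0, 1): arr[0]=7 > arr[1]=1
(0, 3): arr[0]=7 > arr[3]=3
(2, 3): arr[2]=10 > arr[3]=3

Total inversions: 3

The array has 3 inversion(s): (0,1), (0,3), (2,3). Each pair (i,j) satisfies i < j and arr[i] > arr[j].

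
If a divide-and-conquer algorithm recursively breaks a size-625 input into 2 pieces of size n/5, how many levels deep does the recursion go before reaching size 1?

For divide and conquer with division factor 5:

Problem sizes at each level:
Level 0: 625
Level 1: 125
Level 2: 25
Level 3: 5
Level 4: 1

The root is level 0 and the size-1 base case is level 4 (the tree spans levels 0 through 4, i.e. 5 levels counting the root), so the depth is the number of divisions: log_5(625) = 4

The recursion tree depth is log_5(625) = 4. At each level, the problem size is divided by 5, so it takes 4 divisions to reduce to a base case of size 1. The algorithm makes 2 recursive calls at each level.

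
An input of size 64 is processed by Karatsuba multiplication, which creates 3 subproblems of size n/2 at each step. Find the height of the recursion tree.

For divide and conquer with division factor 2:

Problem sizes at each level:
Level 0: 64
Level 1: 32
Level 2: 16
Level 3: 8
Level 4: 4
Level 5: 2
Level 6: 1

The root is level 0 and the size-1 base case is level 6 (the tree spans levels 0 through 6, i.e. 7 levels counting the root), so the depth is the number of divisions: log_2(64) = 6

The recursion tree depth is log_2(64) = 6. At each level, the problem size is divided by 2, so it takes 6 divisions to reduce to a base case of size 1. The algorithm makes 3 recursive calls at each level.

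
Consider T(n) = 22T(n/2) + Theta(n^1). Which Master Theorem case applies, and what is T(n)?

Master Theorem for T(n) = 22T(n/2) + O(n^1):

a = 22, b = 2, c = 1
log_b(a) = log_2(22) = 4.4594

Case 1: c = 1 < log_2(22) = 4.4594
T(n) = O(n^(log_2 22))

For T(n) = 22T(n/2) + O(n^1): log_2(22) = 4.4594. This is Case 1 of the Master Theorem (c < log_b(a), work dominated by leaves), giving O(n^(log_2 22)).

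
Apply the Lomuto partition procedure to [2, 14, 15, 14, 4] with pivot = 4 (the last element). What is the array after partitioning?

Lomuto partition with pivot = 4:

Initial array: [2, 14, 15, 14, 4]

arr[0]=2 <= 4: swap with position 0, array becomes [2, 14, 15, 14, 4]
arr[1]=14 > 4: no swap
arr[2]=15 > 4: no swap
arr[3]=14 > 4: no swap

Place pivot at position 1: [2, 4, 15, 14, 14]
Pivot position: 1

After partitioning with pivot 4, the array becomes [2, 4, 15, 14, 14]. The pivot is placed at index 1. All elements to the left of the pivot are <= 4, and all elements to the right are > 4.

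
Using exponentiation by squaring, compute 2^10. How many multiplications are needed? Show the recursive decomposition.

Computing 2^10 by squaring (build up from 2^1; each line after the first costs one multiplication):

2^1 = 2
2^2 = (2^1)^2 = 2^2 = 4
2^4 = (2^2)^2 = 4^2 = 16
2^5 = 2 * 2^4 = 2 * 16 = 32
2^10 = (2^5)^2 = 32^2 = 1024

Result: 1024
Multiplications needed: 4 (4 lines after 2^1)

2^10 = 1024. Using exponentiation by squaring, this requires 4 multiplications. The key idea: if the exponent is even, square the half-power; if odd, multiply by the base once.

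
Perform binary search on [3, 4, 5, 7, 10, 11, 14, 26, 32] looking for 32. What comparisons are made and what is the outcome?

Binary search for 32 in [3, 4, 5, 7, 10, 11, 14, 26, 32]:

lo=0, hi=8, mid=4, arr[mid]=10 -> 10 < 32, search right half
lo=5, hi=8, mid=6, arr[mid]=14 -> 14 < 32, search right half
lo=7, hi=8, mid=7, arr[mid]=26 -> 26 < 32, search right half
lo=8, hi=8, mid=8, arr[mid]=32 -> Found target at index 8!

Binary search finds 32 at index 8 after 4 comparisons. The search repeatedly halves the search space by comparing with the middle element.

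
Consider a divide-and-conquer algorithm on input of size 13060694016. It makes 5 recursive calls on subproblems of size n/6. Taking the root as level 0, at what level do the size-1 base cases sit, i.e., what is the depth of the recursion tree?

For divide and conquer with division factor 6:

Problem sizes at each level:
Level 0: 13060694016
Level 1: 2176782336
Level 2: 362797056
Level 3: 60466176
Level 4: 10077696
Level 5: 1679616
Level 6: 279936
Level 7: 46656
Level 8: 7776
Level 9: 1296
Level 10: 216
Level 11: 36
Level 12: 6
Level 13: 1

The root is level 0 and the size-1 base case is level 13 (the tree spans levels 0 through 13, i.e. 14 levels counting the root), so the depth is the number of divisions: log_6(13060694016) = 13

The recursion tree depth is log_6(13060694016) = 13. At each level, the problem size is divided by 6, so it takes 13 divisions to reduce to a base case of size 1. The algorithm makes 5 recursive calls at each level.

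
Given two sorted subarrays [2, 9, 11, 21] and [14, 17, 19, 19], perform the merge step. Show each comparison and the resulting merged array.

Merging process:

Compare 2 vs 14: take 2 from left. Merged: [2]
Compare 9 vs 14: take 9 from left. Merged: [2, 9]
Compare 11 vs 14: take 11 from left. Merged: [2, 9, 11]
Compare 21 vs 14: take 14 from right. Merged: [2, 9, 11, 14]
Compare 21 vs 17: take 17 from right. Merged: [2, 9, 11, 14, 17]
Compare 21 vs 19: take 19 from right. Merged: [2, 9, 11, 14, 17, 19]
Compare 21 vs 19: take 19 from right. Merged: [2, 9, 11, 14, 17, 19, 19]
Append remaining from left: [21]. Merged: [2, 9, 11, 14, 17, 19, 19, 21]

Final merged array: [2, 9, 11, 14, 17, 19, 19, 21]
Total comparisons: 7

The merged array is [2, 9, 11, 14, 17, 19, 19, 21], requiring 7 comparisons. The merge step runs in O(n) time where n is the total number of elements.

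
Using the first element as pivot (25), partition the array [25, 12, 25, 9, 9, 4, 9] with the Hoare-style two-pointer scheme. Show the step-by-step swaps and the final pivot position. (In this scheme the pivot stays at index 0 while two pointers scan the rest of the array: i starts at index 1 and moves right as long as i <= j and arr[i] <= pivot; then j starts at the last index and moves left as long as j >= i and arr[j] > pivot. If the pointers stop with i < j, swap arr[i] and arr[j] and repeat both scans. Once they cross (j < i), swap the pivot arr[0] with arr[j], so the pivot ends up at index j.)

Hoare-style two-pointer partition with pivot = 25:

Initial array: [25, 12, 25, 9, 9, 4, 9]

Pointers start at i = 1, j = 6.
i ends at 7, j ends at 6: the pointers have crossed (j < i), so scanning stops.

Swap pivot arr[0] with arr[6] to place pivot at position 6: [9, 12, 25, 9, 9, 4, 25]
Pivot position: 6

After partitioning with pivot 25, the array becomes [9, 12, 25, 9, 9, 4, 25]. The pivot is placed at index 6. All elements to the left of the pivot are <= 25, and all elements to the right are > 25.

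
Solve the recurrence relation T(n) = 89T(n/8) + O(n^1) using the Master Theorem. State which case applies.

Master Theorem for T(n) = 89T(n/8) + O(n^1):

a = 89, b = 8, c = 1
log_b(a) = log_8(89) = 2.1586

Case 1: c = 1 < log_8(89) = 2.1586
T(n) = O(n^(log_8 89))

For T(n) = 89T(n/8) + O(n^1): log_8(89) = 2.1586. This is Case 1 of the Master Theorem (c < log_b(a), work dominated by leaves), giving O(n^(log_8 89)).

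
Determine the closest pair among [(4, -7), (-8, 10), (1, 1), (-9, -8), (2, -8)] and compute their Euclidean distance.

Computing all pairwise distances among 5 points:

d((4, -7), (-8, 10)) = 20.8087
d((4, -7), (1, 1)) = 8.544
d((4, -7), (-9, -8)) = 13.0384
d((4, -7), (2, -8)) = 2.2361 <-- minimum
d((-8, 10), (1, 1)) = 12.7279
d((-8, 10), (-9, -8)) = 18.0278
d((-8, 10), (2, -8)) = 20.5913
d((1, 1), (-9, -8)) = 13.4536
d((1, 1), (2, -8)) = 9.0554
d((-9, -8), (2, -8)) = 11.0

Closest pair: (4, -7) and (2, -8) with distance 2.2361

The closest pair is (4, -7) and (2, -8) with Euclidean distance 2.2361. For 5 points, brute-force pairwise comparison is shown above. For large n, the divide-and-conquer algorithm (sort by x, recurse on halves, check the dividing strip) achieves O(n log n).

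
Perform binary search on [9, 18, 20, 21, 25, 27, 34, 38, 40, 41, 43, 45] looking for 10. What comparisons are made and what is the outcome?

Binary search for 10 in [9, 18, 20, 21, 25, 27, 34, 38, 40, 41, 43, 45]:

lo=0, hi=11, mid=5, arr[mid]=27 -> 27 > 10, search left half
lo=0, hi=4, mid=2, arr[mid]=20 -> 20 > 10, search left half
lo=0, hi=1, mid=0, arr[mid]=9 -> 9 < 10, search right half
lo=1, hi=1, mid=1, arr[mid]=18 -> 18 > 10, search left half
lo=1 > hi=0, target 10 not found

Binary search determines that 10 is not in the array after 4 comparisons. The search space was exhausted without finding the target.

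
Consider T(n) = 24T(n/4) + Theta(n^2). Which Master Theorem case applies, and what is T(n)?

Master Theorem for T(n) = 24T(n/4) + O(n^2):

a = 24, b = 4, c = 2
log_b(a) = log_4(24) = 2.2925

Case 1: c = 2 < log_4(24) = 2.2925
T(n) = O(n^(log_4 24))

For T(n) = 24T(n/4) + O(n^2): log_4(24) = 2.2925. This is Case 1 of the Master Theorem (c < log_b(a), work dominated by leaves), giving O(n^(log_4 24)).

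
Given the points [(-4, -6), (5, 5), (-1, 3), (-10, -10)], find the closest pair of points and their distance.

Computing all pairwise distances among 4 points:

d((-4, -6), (5, 5)) = 14.2127
d((-4, -6), (-1, 3)) = 9.4868
d((-4, -6), (-10, -10)) = 7.2111
d((5, 5), (-1, 3)) = 6.3246 <-- minimum
d((5, 5), (-10, -10)) = 21.2132
d((-1, 3), (-10, -10)) = 15.8114

Closest pair: (5, 5) and (-1, 3) with distance 6.3246

The closest pair is (5, 5) and (-1, 3) with Euclidean distance 6.3246. For 4 points, brute-force pairwise comparison is shown above. For large n, the divide-and-conquer algorithm (sort by x, recurse on halves, check the dividing strip) achieves O(n log n).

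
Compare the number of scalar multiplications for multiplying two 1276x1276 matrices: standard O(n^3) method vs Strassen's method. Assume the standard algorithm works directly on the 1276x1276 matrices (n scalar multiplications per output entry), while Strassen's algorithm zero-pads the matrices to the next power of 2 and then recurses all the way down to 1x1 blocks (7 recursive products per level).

Matrix multiplication for 1276x1276 matrices:

Strassen's algorithm requires power-of-2 dimensions. Pad 1276x1276 to 2048x2048 (next power of 2).

Standard algorithm: 1276^3 = 2077552576 multiplications
Strassen's algorithm: 7^(log2(2048)) = 7^11 = 1977326743 multiplications
Savings: 2077552576 - 1977326743 = 100225833 multiplications

Standard: 2077552576 multiplications (1276^3). Strassen: 1977326743 multiplications (7^11, after padding to 2048x2048). Strassen reduces 8 recursive multiplications to 7 at each level.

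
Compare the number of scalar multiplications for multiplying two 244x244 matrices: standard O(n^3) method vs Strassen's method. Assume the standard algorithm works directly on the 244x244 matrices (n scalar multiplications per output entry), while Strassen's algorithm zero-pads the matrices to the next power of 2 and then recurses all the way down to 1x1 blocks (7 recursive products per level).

Matrix multiplication for 244x244 matrices:

Strassen's algorithm requires power-of-2 dimensions. Pad 244x244 to 256x256 (next power of 2).

Standard algorithm: 244^3 = 14526784 multiplications
Strassen's algorithm: 7^(log2(256)) = 7^8 = 5764801 multiplications
Savings: 14526784 - 5764801 = 8761983 multiplications

Standard: 14526784 multiplications (244^3). Strassen: 5764801 multiplications (7^8, after padding to 256x256). Strassen reduces 8 recursive multiplications to 7 at each level.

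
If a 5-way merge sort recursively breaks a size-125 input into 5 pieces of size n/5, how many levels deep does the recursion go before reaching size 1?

For divide and conquer with division factor 5:

Problem sizes at each level:
Level 0: 125
Level 1: 25
Level 2: 5
Level 3: 1

The root is level 0 and the size-1 base case is level 3 (the tree spans levels 0 through 3, i.e. 4 levels counting the root), so the depth is the number of divisions: log_5(125) = 3

The recursion tree depth is log_5(125) = 3. At each level, the problem size is divided by 5, so it takes 3 divisions to reduce to a base case of size 1. The algorithm makes 5 recursive calls at each level.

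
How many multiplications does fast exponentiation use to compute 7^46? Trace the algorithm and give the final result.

Computing 7^46 by squaring (build up from 7^1; each line after the first costs one multiplication):

7^1 = 7
7^2 = (7^1)^2 = 7^2 = 49
7^4 = (7^2)^2 = 49^2 = 2401
7^5 = 7 * 7^4 = 7 * 2401 = 16807
7^10 = (7^5)^2 = 16807^2 = 282475249
7^11 = 7 * 7^10 = 7 * 282475249 = 1977326743
7^22 = (7^11)^2 = 1977326743^2 = 3909821048582988049
7^23 = 7 * 7^22 = 7 * 3909821048582988049 = 27368747340080916343
7^46 = (7^23)^2 = 27368747340080916343^2 = 749048330965186233494494102694564493649

Result: 749048330965186233494494102694564493649
Multiplications needed: 8 (8 lines after 7^1)

7^46 = 749048330965186233494494102694564493649. Using exponentiation by squaring, this requires 8 multiplications. The key idea: if the exponent is even, square the half-power; if odd, multiply by the base once.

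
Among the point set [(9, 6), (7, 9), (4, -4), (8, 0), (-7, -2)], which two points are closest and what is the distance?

Computing all pairwise distances among 5 points:

d((9, 6), (7, 9)) = 3.6056 <-- minimum
d((9, 6), (4, -4)) = 11.1803
d((9, 6), (8, 0)) = 6.0828
d((9, 6), (-7, -2)) = 17.8885
d((7, 9), (4, -4)) = 13.3417
d((7, 9), (8, 0)) = 9.0554
d((7, 9), (-7, -2)) = 17.8045
d((4, -4), (8, 0)) = 5.6569
d((4, -4), (-7, -2)) = 11.1803
d((8, 0), (-7, -2)) = 15.1327

Closest pair: (9, 6) and (7, 9) with distance 3.6056

The closest pair is (9, 6) and (7, 9) with Euclidean distance 3.6056. For 5 points, brute-force pairwise comparison is shown above. For large n, the divide-and-conquer algorithm (sort by x, recurse on halves, check the dividing strip) achieves O(n log n).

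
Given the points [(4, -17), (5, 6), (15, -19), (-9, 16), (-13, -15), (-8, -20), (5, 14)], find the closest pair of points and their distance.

Computing all pairwise distances among 7 points:

d((4, -17), (5, 6)) = 23.0217
d((4, -17), (15, -19)) = 11.1803
d((4, -17), (-9, 16)) = 35.4683
d((4, -17), (-13, -15)) = 17.1172
d((4, -17), (-8, -20)) = 12.3693
d((4, -17), (5, 14)) = 31.0161
d((5, 6), (15, -19)) = 26.9258
d((5, 6), (-9, 16)) = 17.2047
d((5, 6), (-13, -15)) = 27.6586
d((5, 6), (-8, -20)) = 29.0689
d((5, 6), (5, 14)) = 8.0
d((15, -19), (-9, 16)) = 42.4382
d((15, -19), (-13, -15)) = 28.2843
d((15, -19), (-8, -20)) = 23.0217
d((15, -19), (5, 14)) = 34.4819
d((-9, 16), (-13, -15)) = 31.257
d((-9, 16), (-8, -20)) = 36.0139
d((-9, 16), (5, 14)) = 14.1421
d((-13, -15), (-8, -20)) = 7.0711 <-- minimum
d((-13, -15), (5, 14)) = 34.1321
d((-8, -20), (5, 14)) = 36.4005

Closest pair: (-13, -15) and (-8, -20) with distance 7.0711

The closest pair is (-13, -15) and (-8, -20) with Euclidean distance 7.0711. For 7 points, brute-force pairwise comparison is shown above. For large n, the divide-and-conquer algorithm (sort by x, recurse on halves, check the dividing strip) achieves O(n log n).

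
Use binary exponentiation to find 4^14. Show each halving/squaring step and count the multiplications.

Computing 4^14 by squaring (build up from 4^1; each line after the first costs one multiplication):

4^1 = 4
4^2 = (4^1)^2 = 4^2 = 16
4^3 = 4 * 4^2 = 4 * 16 = 64
4^6 = (4^3)^2 = 64^2 = 4096
4^7 = 4 * 4^6 = 4 * 4096 = 16384
4^14 = (4^7)^2 = 16384^2 = 268435456

Result: 268435456
Multiplications needed: 5 (5 lines after 4^1)

4^14 = 268435456. Using exponentiation by squaring, this requires 5 multiplications. The key idea: if the exponent is even, square the half-power; if odd, multiply by the base once.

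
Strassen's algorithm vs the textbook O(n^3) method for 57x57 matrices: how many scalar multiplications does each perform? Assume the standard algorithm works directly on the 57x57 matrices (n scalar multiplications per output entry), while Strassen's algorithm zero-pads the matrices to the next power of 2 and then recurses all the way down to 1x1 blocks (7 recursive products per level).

Matrix multiplication for 57x57 matrices:

Strassen's algorithm requires power-of-2 dimensions. Pad 57x57 to 64x64 (next power of 2).

Standard algorithm: 57^3 = 185193 multiplications
Strassen's algorithm: 7^(log2(64)) = 7^6 = 117649 multiplications
Savings: 185193 - 117649 = 67544 multiplications

Standard: 185193 multiplications (57^3). Strassen: 117649 multiplications (7^6, after padding to 64x64). Strassen reduces 8 recursive multiplications to 7 at each level.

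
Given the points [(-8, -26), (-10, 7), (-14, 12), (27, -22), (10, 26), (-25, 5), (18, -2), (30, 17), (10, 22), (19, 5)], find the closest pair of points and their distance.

Computing all pairwise distances among 10 points:

d((-8, -26), (-10, 7)) = 33.0606
d((-8, -26), (-14, 12)) = 38.4708
d((-8, -26), (27, -22)) = 35.2278
d((-8, -26), (10, 26)) = 55.0273
d((-8, -26), (-25, 5)) = 35.3553
d((-8, -26), (18, -2)) = 35.3836
d((-8, -26), (30, 17)) = 57.3847
d((-8, -26), (10, 22)) = 51.264
d((-8, -26), (19, 5)) = 41.1096
d((-10, 7), (-14, 12)) = 6.4031
d((-10, 7), (27, -22)) = 47.0106
d((-10, 7), (10, 26)) = 27.5862
d((-10, 7), (-25, 5)) = 15.1327
d((-10, 7), (18, -2)) = 29.4109
d((-10, 7), (30, 17)) = 41.2311
d((-10, 7), (10, 22)) = 25.0
d((-10, 7), (19, 5)) = 29.0689
d((-14, 12), (27, -22)) = 53.2635
d((-14, 12), (10, 26)) = 27.7849
d((-14, 12), (-25, 5)) = 13.0384
d((-14, 12), (18, -2)) = 34.9285
d((-14, 12), (30, 17)) = 44.2832
d((-14, 12), (10, 22)) = 26.0
d((-14, 12), (19, 5)) = 33.7343
d((27, -22), (10, 26)) = 50.9215
d((27, -22), (-25, 5)) = 58.5918
d((27, -22), (18, -2)) = 21.9317
d((27, -22), (30, 17)) = 39.1152
d((27, -22), (10, 22)) = 47.1699
d((27, -22), (19, 5)) = 28.1603
d((10, 26), (-25, 5)) = 40.8167
d((10, 26), (18, -2)) = 29.1204
d((10, 26), (30, 17)) = 21.9317
d((10, 26), (10, 22)) = 4.0 <-- minimum
d((10, 26), (19, 5)) = 22.8473
d((-25, 5), (18, -2)) = 43.566
d((-25, 5), (30, 17)) = 56.2939
d((-25, 5), (10, 22)) = 38.9102
d((-25, 5), (19, 5)) = 44.0
d((18, -2), (30, 17)) = 22.4722
d((18, -2), (10, 22)) = 25.2982
d((18, -2), (19, 5)) = 7.0711
d((30, 17), (10, 22)) = 20.6155
d((30, 17), (19, 5)) = 16.2788
d((10, 22), (19, 5)) = 19.2354

Closest pair: (10, 26) and (10, 22) with distance 4.0

The closest pair is (10, 26) and (10, 22) with Euclidean distance 4.0. For 10 points, brute-force pairwise comparison is shown above. For large n, the divide-and-conquer algorithm (sort by x, recurse on halves, check the dividing strip) achieves O(n log n).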